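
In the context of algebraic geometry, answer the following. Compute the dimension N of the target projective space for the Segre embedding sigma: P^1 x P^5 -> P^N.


The Segre embedding maps P^m x P^n into P^N via
all products of coordinates from each factor.
N = (m+1)(n+1) - 1
N = (1+1)(5+1) - 1
N = 2*6 - 1
N = 12 - 1 = 11

11


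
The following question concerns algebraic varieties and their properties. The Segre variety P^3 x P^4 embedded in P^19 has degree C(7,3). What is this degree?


The degree of the Segre variety P^3 x P^4 is C(m+n, m).
= C(7, 3)
= 35

35


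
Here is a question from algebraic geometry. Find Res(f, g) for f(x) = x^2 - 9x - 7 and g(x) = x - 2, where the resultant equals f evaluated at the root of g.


For Res(f, x - c), we evaluate f at x = c.
f(2) = 2^2 - 9*2 - 7
= 4 - 18 - 7
= -14 - 7 = -21
Res(f, g) = -21

-21


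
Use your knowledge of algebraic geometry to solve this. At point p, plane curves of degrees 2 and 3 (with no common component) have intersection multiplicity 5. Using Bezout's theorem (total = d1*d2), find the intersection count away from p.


By Bezout's theorem, the total intersection number is d1 * d2.
Total = 2 * 3 = 6
Intersection multiplicity at p = 5
Remaining intersections = 6 - 5 = 1

1


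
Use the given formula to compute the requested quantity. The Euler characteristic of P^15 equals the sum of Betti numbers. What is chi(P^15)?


The complex projective space P^15 has one cell in each even real dimension 0, 2, ..., 30.
The cohomology groups are H^{2k}(P^15) = Z for k = 0,...,15, and 0 otherwise.
Euler characteristic = sum of Betti numbers = 1 per even-dimensional cohomology group.
chi(P^15) = 15 + 1 = 16

16


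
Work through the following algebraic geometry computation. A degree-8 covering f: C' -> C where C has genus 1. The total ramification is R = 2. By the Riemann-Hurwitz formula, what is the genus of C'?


Riemann-Hurwitz formula: 2g' - 2 = d(2g - 2) + R
Given: d = 8, g = 1, R = 2
2g' - 2 = 8*(2*1 - 2) + 2
2g' - 2 = 8*0 + 2
2g' - 2 = 0 + 2 = 2
2g' = 4
g' = 2

2


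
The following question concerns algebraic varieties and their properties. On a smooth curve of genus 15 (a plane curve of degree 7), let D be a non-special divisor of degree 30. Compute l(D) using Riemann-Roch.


First, compute the genus of a smooth plane curve of degree 7:
g = (d-1)(d-2)/2 = (7-1)(7-2)/2 = 15
For a non-special divisor D (i.e., h^1(D) = 0), Riemann-Roch gives:
l(D) = deg(D) - g + 1
Since deg(D) = 30 >= 2g - 1 = 29, D is non-special.
l(D) = 30 - 15 + 1 = 16

16


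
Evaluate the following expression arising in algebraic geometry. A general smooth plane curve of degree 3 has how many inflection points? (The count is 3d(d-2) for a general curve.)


For a general smooth plane curve C of degree d, the inflection points are
the intersection of C with its Hessian curve, which has degree 3(d-2).
By Bezout, the total intersection number is d * 3(d-2) = 3 * 3 = 9.
For a general curve every flex is ordinary, so each contributes
multiplicity 1 to C·Hess(C), and the number of distinct inflection
points is 3d(d-2).
Inflection points = 3*3*(3-2) = 3*3*1 = 9

9


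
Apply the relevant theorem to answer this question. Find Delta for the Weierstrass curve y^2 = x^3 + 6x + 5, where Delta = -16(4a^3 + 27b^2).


Compute each component:
4a^3 = 4*6^3 = 4*216 = 864
27b^2 = 27*5^2 = 27*25 = 675
4a^3 + 27b^2 = 864 + 675 = 1539
Delta = -16*1539 = -24624

-24624


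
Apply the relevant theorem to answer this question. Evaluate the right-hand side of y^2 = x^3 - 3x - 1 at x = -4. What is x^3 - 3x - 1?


Compute x^3 - 3x - 1 at x = -4:
x^3 = (-4)^3 = -64
(-3)*x = (-3)*(-4) = 12
Sum: -64 + 12 - 1 = -53

-53


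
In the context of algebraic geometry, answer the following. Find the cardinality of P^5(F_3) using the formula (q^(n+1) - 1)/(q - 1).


P^5(F_3) has (q^(n+1) - 1)/(q - 1) points.
= 3^5 + 3^4 + 3^3 + 3^2 + 3^1 + 3^0
= 243 + 81 + 27 + 9 + 3 + 1
= 364

364


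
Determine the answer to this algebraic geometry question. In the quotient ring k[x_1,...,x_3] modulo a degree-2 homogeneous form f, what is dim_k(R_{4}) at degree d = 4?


For R = k[x_1,...,x_n]/(f) with f homogeneous of degree e:
The Hilbert series is (1 - t^e)/(1 - t)^n.
So h(d) = C(d+n-1, n-1) - C(d-e+n-1, n-1) for d >= e.
With n=3, e=2, d=4:
C(4+3-1, 3-1) = C(6, 2) = 15
C(4-2+3-1, 3-1) = C(4, 2) = 6
h(4) = 15 - 6 = 9

9


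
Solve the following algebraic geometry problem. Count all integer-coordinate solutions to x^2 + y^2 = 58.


Systematically check integer values of x where x^2 <= 58.
For each valid x, check if 58 - x^2 is a perfect square.
x=3: 58 - 9 = 49, sqrt = 7 (valid)
x=7: 58 - 49 = 9, sqrt = 3 (valid)
Total integer solutions found: 8

8


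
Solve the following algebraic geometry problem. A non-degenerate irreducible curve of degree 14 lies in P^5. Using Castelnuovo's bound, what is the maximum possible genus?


Castelnuovo's bound: write d - 1 = m(r-1) + epsilon with 0 <= epsilon < r-1.
d - 1 = 14 - 1 = 13
r - 1 = 5 - 1 = 4
13 = 3*4 + 1, so m = 3, epsilon = 1
pi(d, r) = m(m-1)(r-1)/2 + m*epsilon
= 3*2*4/2 + 3*1
= 24/2 + 3
= 12 + 3 = 15

15


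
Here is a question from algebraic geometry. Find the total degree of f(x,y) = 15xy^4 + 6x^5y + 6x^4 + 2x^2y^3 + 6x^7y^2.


Examine each term for its total degree (sum of exponents).
  Term '15xy^4' has total degree 1+4 = 5.
  Term '6x^5y' has total degree 5+1 = 6.
  Term '6x^4' has total degree 4+0 = 4.
  Term '2x^2y^3' has total degree 2+3 = 5.
  Term '6x^7y^2' has total degree 7+2 = 9.
The maximum total degree among all terms is 9.

9


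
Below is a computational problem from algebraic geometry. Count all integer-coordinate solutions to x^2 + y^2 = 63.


Systematically check integer values of x where x^2 <= 63.
For each valid x, check if 63 - x^2 is a perfect square.
Total integer solutions found: 0

0


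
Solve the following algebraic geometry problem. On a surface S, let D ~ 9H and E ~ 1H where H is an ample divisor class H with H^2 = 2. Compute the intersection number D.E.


Using bilinearity of the intersection pairing on a surface S:
(aH).(bH) = ab * (H.H)
We have H^2 = 2.
D.E = (9H).(1H) = 9*1*2
= 9*2
= 18

18


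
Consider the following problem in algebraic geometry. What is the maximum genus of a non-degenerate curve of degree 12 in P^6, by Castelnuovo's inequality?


Castelnuovo's bound: write d - 1 = m(r-1) + epsilon with 0 <= epsilon < r-1.
d - 1 = 12 - 1 = 11
r - 1 = 6 - 1 = 5
11 = 2*5 + 1, so m = 2, epsilon = 1
pi(d, r) = m(m-1)(r-1)/2 + m*epsilon
= 2*1*5/2 + 2*1
= 10/2 + 2
= 5 + 2 = 7

7


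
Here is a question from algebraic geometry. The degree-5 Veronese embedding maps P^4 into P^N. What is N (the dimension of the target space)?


The Veronese embedding v_d: P^n -> P^N maps each point to all
degree-d monomials in n+1 homogeneous coordinates.
N = C(n+d, d) - 1
N = C(4+5, 5) - 1
N = C(9, 5) - 1
C(9, 5) = 126
N = 126 - 1 = 125

125


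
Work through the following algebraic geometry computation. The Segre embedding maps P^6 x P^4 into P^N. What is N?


The Segre embedding maps P^m x P^n into P^N via
all products of coordinates from each factor.
N = (m+1)(n+1) - 1
N = (6+1)(4+1) - 1
N = 7*5 - 1
N = 35 - 1 = 34

34


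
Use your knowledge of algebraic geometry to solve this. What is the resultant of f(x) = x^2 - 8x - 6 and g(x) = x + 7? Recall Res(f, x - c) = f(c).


For Res(f, x - c), we evaluate f at x = c.
f(-7) = (-7)^2 - 8*(-7) - 6
= 49 + 56 - 6
= 105 - 6 = 99
Res(f, g) = 99

99


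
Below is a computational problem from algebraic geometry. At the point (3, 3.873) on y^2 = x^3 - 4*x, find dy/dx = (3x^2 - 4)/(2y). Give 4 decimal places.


Using implicit differentiation of y^2 = x^3 - 4*x:
2y * dy/dx = 3x^2 - 4
dy/dx = (3x^2 - 4)/(2y)
Numerator: 3*3^2 - 4 = 23
Denominator: 2*3.873 = 7.746
dy/dx = 23/7.746 = 2.9693

2.9693


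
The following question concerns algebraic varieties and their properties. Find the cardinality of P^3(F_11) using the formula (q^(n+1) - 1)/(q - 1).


P^3(F_11) has (q^(n+1) - 1)/(q - 1) points.
= 11^3 + 11^2 + 11^1 + 11^0
= 1331 + 121 + 11 + 1
= 1464

1464


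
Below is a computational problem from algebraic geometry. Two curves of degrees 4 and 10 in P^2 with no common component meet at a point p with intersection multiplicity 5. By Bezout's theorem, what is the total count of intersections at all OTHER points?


By Bezout's theorem, the total intersection number is d1 * d2.
Total = 4 * 10 = 40
Intersection multiplicity at p = 5
Remaining intersections = 40 - 5 = 35

35


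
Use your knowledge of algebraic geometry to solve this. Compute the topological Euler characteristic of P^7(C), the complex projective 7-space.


The complex projective space P^7 has one cell in each even real dimension 0, 2, ..., 14.
The cohomology groups are H^{2k}(P^7) = Z for k = 0,...,7, and 0 otherwise.
Euler characteristic = sum of Betti numbers = 1 per even-dimensional cohomology group.
chi(P^7) = 7 + 1 = 8

8


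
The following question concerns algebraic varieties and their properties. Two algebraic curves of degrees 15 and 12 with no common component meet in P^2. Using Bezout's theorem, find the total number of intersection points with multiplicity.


Bezout's theorem states the intersection count equals the product of degrees.
Intersection count = 15 * 12 = 180

180


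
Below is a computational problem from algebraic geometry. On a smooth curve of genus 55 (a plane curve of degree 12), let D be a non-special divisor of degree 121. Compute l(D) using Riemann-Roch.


First, compute the genus of a smooth plane curve of degree 12:
g = (d-1)(d-2)/2 = (12-1)(12-2)/2 = 55
For a non-special divisor D (i.e., h^1(D) = 0), Riemann-Roch gives:
l(D) = deg(D) - g + 1
Since deg(D) = 121 >= 2g - 1 = 109, D is non-special.
l(D) = 121 - 55 + 1 = 67

67


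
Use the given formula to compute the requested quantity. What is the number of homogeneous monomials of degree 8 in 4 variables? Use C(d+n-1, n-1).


The number of degree-8 monomials in 4 variables is C(d+n-1, n-1).
= C(8+4-1, 4-1) = C(11, 3)
= 165

165


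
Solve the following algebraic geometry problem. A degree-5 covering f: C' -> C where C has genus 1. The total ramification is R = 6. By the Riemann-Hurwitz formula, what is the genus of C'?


Riemann-Hurwitz formula: 2g' - 2 = d(2g - 2) + R
Given: d = 5, g = 1, R = 6
2g' - 2 = 5*(2*1 - 2) + 6
2g' - 2 = 5*0 + 6
2g' - 2 = 0 + 6 = 6
2g' = 8
g' = 4

4


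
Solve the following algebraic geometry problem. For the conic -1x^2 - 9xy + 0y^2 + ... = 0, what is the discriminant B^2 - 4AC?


The discriminant of a conic Ax^2 + Bxy + Cy^2 + ... = 0 is B^2 - 4AC.
B^2 = (-9)^2 = 81
4AC = 4*(-1)*0 = 0
Discriminant = 81 + 0 = 81

81


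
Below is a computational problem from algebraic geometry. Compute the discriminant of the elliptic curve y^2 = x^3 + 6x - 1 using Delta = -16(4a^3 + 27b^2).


Compute each component:
4a^3 = 4*6^3 = 4*216 = 864
27b^2 = 27*(-1)^2 = 27*1 = 27
4a^3 + 27b^2 = 864 + 27 = 891
Delta = -16*891 = -14256

-14256


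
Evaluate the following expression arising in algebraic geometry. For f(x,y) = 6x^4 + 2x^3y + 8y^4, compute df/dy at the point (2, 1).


df/dy = 2*x^3 + 4*8*y^3
At (2,1): 2*2^3 + 4*8*1^3
= 16 + 32
= 48

48


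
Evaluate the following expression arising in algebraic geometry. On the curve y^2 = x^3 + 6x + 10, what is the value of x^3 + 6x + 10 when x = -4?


Compute x^3 + 6x + 10 at x = -4:
x^3 = (-4)^3 = -64
6*x = 6*(-4) = -24
Sum: -64 - 24 + 10 = -78

-78


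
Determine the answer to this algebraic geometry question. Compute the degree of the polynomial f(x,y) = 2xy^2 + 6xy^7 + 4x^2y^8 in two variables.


Examine each term for its total degree (sum of exponents).
  Term '2xy^2' has total degree 1+2 = 3.
  Term '6xy^7' has total degree 1+7 = 8.
  Term '4x^2y^8' has total degree 2+8 = 10.
The maximum total degree among all terms is 10.

10


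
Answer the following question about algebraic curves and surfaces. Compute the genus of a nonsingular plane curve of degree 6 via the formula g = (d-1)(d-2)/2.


Using the genus formula for smooth plane curves:
g = (d-1)(d-2)/2
g = (6-1)(6-2)/2
g = 5*4/2
g = 20/2 = 10

10


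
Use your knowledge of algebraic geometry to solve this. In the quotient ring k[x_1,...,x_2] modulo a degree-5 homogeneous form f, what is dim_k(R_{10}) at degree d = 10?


For R = k[x_1,...,x_n]/(f) with f homogeneous of degree e:
The Hilbert series is (1 - t^e)/(1 - t)^n.
So h(d) = C(d+n-1, n-1) - C(d-e+n-1, n-1) for d >= e.
With n=2, e=5, d=10:
C(10+2-1, 2-1) = C(11, 1) = 11
C(10-5+2-1, 2-1) = C(6, 1) = 6
h(10) = 11 - 6 = 5

5


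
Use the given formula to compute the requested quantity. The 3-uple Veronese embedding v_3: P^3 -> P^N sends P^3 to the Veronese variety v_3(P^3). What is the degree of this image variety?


The Veronese variety v_3(P^3) has degree d^r.
d^r = 3^3 = 27

27


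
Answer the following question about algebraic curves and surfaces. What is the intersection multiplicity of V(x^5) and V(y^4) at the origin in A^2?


The intersection multiplicity of V(x^a) and V(y^b) at the origin is:
I(O; V(x^5), V(y^4)) = dim_k(k[x,y]/(x^5, y^4))
A basis for k[x,y]/(x^5, y^4) is the set of monomials x^i * y^j
where 0 <= i < 5 and 0 <= j < 4.
The number of such monomials is 5 * 4 = 20

20


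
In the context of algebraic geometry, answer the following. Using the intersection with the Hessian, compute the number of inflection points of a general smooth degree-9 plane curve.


For a general smooth plane curve C of degree d, the inflection points are
the intersection of C with its Hessian curve, which has degree 3(d-2).
By Bezout, the total intersection number is d * 3(d-2) = 9 * 21 = 189.
For a general curve every flex is ordinary, so each contributes
multiplicity 1 to C·Hess(C), and the number of distinct inflection
points is 3d(d-2).
Inflection points = 3*9*(9-2) = 3*9*7 = 189

189


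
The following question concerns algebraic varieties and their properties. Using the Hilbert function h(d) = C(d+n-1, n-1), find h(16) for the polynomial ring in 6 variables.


The Hilbert function for the polynomial ring in 6 variables is:
h(d) = C(d+n-1, n-1)
h(16) = C(16+6-1, 6-1) = C(21, 5)
= 21! / (5! * 16!)
= 20349

20349


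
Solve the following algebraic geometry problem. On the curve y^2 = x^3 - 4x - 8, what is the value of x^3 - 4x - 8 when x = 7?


Compute x^3 - 4x - 8 at x = 7:
x^3 = 7^3 = 343
(-4)*x = (-4)*7 = -28
Sum: 343 - 28 - 8 = 307

307


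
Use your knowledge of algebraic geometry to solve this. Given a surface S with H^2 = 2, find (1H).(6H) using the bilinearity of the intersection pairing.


Using bilinearity of the intersection pairing on a surface S:
(aH).(bH) = ab * (H.H)
We have H^2 = 2.
D.E = (1H).(6H) = 1*6*2
= 6*2
= 12

12


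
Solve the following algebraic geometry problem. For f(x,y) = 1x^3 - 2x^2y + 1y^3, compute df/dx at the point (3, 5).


df/dx = 3*1*x^2 + 2*(-2)*x^1*y
At (3,5): 3*1*3^2 + 2*(-2)*3^1*5
= 27 - 60
= -33

-33


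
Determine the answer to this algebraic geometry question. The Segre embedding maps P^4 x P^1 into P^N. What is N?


The Segre embedding maps P^m x P^n into P^N via
all products of coordinates from each factor.
N = (m+1)(n+1) - 1
N = (4+1)(1+1) - 1
N = 5*2 - 1
N = 10 - 1 = 9

9


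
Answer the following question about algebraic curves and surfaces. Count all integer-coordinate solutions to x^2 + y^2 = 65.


Systematically check integer values of x where x^2 <= 65.
For each valid x, check if 65 - x^2 is a perfect square.
x=1: 65 - 1 = 64, sqrt = 8 (valid)
x=4: 65 - 16 = 49, sqrt = 7 (valid)
x=7: 65 - 49 = 16, sqrt = 4 (valid)
x=8: 65 - 64 = 1, sqrt = 1 (valid)
Total integer solutions found: 16

16


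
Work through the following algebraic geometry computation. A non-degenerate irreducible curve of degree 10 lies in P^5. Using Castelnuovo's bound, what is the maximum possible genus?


Castelnuovo's bound: write d - 1 = m(r-1) + epsilon with 0 <= epsilon < r-1.
d - 1 = 10 - 1 = 9
r - 1 = 5 - 1 = 4
9 = 2*4 + 1, so m = 2, epsilon = 1
pi(d, r) = m(m-1)(r-1)/2 + m*epsilon
= 2*1*4/2 + 2*1
= 8/2 + 2
= 4 + 2 = 6

6


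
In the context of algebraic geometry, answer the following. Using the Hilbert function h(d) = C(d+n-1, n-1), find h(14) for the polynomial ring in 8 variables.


The Hilbert function for the polynomial ring in 8 variables is:
h(d) = C(d+n-1, n-1)
h(14) = C(14+8-1, 8-1) = C(21, 7)
= 21! / (7! * 14!)
= 116280

116280


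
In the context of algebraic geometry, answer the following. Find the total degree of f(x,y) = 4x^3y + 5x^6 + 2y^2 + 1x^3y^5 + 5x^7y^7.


Examine each term for its total degree (sum of exponents).
  Term '4x^3y' has total degree 3+1 = 4.
  Term '5x^6' has total degree 6+0 = 6.
  Term '2y^2' has total degree 0+2 = 2.
  Term '1x^3y^5' has total degree 3+5 = 8.
  Term '5x^7y^7' has total degree 7+7 = 14.
The maximum total degree among all terms is 14.

14


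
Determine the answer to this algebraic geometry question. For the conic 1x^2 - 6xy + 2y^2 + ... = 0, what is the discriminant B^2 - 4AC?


The discriminant of a conic Ax^2 + Bxy + Cy^2 + ... = 0 is B^2 - 4AC.
B^2 = (-6)^2 = 36
4AC = 4*1*2 = 8
Discriminant = 36 - 8 = 28

28


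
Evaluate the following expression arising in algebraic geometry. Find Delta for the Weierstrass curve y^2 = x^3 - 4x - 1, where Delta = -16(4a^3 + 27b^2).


Compute each component:
4a^3 = 4*(-4)^3 = 4*(-64) = -256
27b^2 = 27*(-1)^2 = 27*1 = 27
4a^3 + 27b^2 = -256 + 27 = -229
Delta = -16*(-229) = 3664

3664


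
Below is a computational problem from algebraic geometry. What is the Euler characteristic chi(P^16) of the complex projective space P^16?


The complex projective space P^16 has one cell in each even real dimension 0, 2, ..., 32.
The cohomology groups are H^{2k}(P^16) = Z for k = 0,...,16, and 0 otherwise.
Euler characteristic = sum of Betti numbers = 1 per even-dimensional cohomology group.
chi(P^16) = 16 + 1 = 17

17


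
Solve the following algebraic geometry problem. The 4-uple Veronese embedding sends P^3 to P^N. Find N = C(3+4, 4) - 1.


The Veronese embedding v_d: P^n -> P^N maps each point to all
degree-d monomials in n+1 homogeneous coordinates.
N = C(n+d, d) - 1
N = C(3+4, 4) - 1
N = C(7, 4) - 1
C(7, 4) = 35
N = 35 - 1 = 34

34


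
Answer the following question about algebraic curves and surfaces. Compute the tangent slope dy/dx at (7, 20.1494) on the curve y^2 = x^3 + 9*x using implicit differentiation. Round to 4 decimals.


Using implicit differentiation of y^2 = x^3 + 9*x:
2y * dy/dx = 3x^2 + 9
dy/dx = (3x^2 + 9)/(2y)
Numerator: 3*7^2 + 9 = 156
Denominator: 2*20.1494 = 40.2988
dy/dx = 156/40.2988 = 3.8711

3.8711


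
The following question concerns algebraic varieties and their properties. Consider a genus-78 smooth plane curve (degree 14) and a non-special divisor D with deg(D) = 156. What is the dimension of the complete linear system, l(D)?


First, compute the genus of a smooth plane curve of degree 14:
g = (d-1)(d-2)/2 = (14-1)(14-2)/2 = 78
For a non-special divisor D (i.e., h^1(D) = 0), Riemann-Roch gives:
l(D) = deg(D) - g + 1
Since deg(D) = 156 >= 2g - 1 = 155, D is non-special.
l(D) = 156 - 78 + 1 = 79

79


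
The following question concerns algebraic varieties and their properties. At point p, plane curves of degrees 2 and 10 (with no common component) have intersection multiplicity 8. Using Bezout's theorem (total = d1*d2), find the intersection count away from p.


By Bezout's theorem, the total intersection number is d1 * d2.
Total = 2 * 10 = 20
Intersection multiplicity at p = 8
Remaining intersections = 20 - 8 = 12

12


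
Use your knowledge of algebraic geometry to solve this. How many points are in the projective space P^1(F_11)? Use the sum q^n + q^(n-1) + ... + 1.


P^1(F_11) has (q^(n+1) - 1)/(q - 1) points.
= 11^1 + 11^0
= 11 + 1
= 12

12


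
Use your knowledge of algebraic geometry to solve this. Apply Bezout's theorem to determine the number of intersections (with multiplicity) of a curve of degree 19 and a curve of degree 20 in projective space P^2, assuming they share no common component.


Bezout's theorem states the intersection count equals the product of degrees.
Intersection count = 19 * 20 = 380

380


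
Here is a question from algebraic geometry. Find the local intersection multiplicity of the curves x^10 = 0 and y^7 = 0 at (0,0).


The intersection multiplicity of V(x^a) and V(y^b) at the origin is:
I(O; V(x^10), V(y^7)) = dim_k(k[x,y]/(x^10, y^7))
A basis for k[x,y]/(x^10, y^7) is the set of monomials x^i * y^j
where 0 <= i < 10 and 0 <= j < 7.
The number of such monomials is 10 * 7 = 70

70


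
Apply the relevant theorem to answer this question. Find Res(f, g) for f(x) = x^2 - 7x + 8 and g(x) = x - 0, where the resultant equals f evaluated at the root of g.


For Res(f, x - c), we evaluate f at x = c.
f(0) = 0^2 - 7*0 + 8
= 0 + 0 + 8
= 0 + 8 = 8
Res(f, g) = 8

8


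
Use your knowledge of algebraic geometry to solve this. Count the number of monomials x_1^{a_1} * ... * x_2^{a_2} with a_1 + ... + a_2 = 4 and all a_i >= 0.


The number of degree-4 monomials in 2 variables is C(d+n-1, n-1).
= C(4+2-1, 2-1) = C(5, 1)
= 5

5


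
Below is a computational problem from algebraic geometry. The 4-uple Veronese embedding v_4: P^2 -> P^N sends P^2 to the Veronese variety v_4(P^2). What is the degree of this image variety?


The Veronese variety v_4(P^2) has degree d^r.
d^r = 4^2 = 16

16


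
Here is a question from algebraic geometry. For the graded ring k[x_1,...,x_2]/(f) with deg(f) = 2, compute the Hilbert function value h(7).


For R = k[x_1,...,x_n]/(f) with f homogeneous of degree e:
The Hilbert series is (1 - t^e)/(1 - t)^n.
So h(d) = C(d+n-1, n-1) - C(d-e+n-1, n-1) for d >= e.
With n=2, e=2, d=7:
C(7+2-1, 2-1) = C(8, 1) = 8
C(7-2+2-1, 2-1) = C(6, 1) = 6
h(7) = 8 - 6 = 2

2


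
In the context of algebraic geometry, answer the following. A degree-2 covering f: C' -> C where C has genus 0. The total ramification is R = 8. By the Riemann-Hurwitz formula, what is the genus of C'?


Riemann-Hurwitz formula: 2g' - 2 = d(2g - 2) + R
Given: d = 2, g = 0, R = 8
2g' - 2 = 2*(2*0 - 2) + 8
2g' - 2 = 2*(-2) + 8
2g' - 2 = -4 + 8 = 4
2g' = 6
g' = 3

3


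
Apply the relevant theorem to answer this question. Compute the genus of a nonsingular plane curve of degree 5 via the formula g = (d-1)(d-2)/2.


Using the genus formula for smooth plane curves:
g = (d-1)(d-2)/2
g = (5-1)(5-2)/2
g = 4*3/2
g = 12/2 = 6

6


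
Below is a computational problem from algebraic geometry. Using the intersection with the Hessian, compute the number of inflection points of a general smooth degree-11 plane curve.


For a general smooth plane curve C of degree d, the inflection points are
the intersection of C with its Hessian curve, which has degree 3(d-2).
By Bezout, the total intersection number is d * 3(d-2) = 11 * 27 = 297.
For a general curve every flex is ordinary, so each contributes
multiplicity 1 to C·Hess(C), and the number of distinct inflection
points is 3d(d-2).
Inflection points = 3*11*(11-2) = 3*11*9 = 297

297


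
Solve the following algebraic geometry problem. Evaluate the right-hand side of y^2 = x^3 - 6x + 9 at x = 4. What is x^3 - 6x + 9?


Compute x^3 - 6x + 9 at x = 4:
x^3 = 4^3 = 64
(-6)*x = (-6)*4 = -24
Sum: 64 - 24 + 9 = 49

49


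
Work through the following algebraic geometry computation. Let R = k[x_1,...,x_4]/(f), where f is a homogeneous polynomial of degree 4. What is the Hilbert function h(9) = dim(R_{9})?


For R = k[x_1,...,x_n]/(f) with f homogeneous of degree e:
The Hilbert series is (1 - t^e)/(1 - t)^n.
So h(d) = C(d+n-1, n-1) - C(d-e+n-1, n-1) for d >= e.
With n=4, e=4, d=9:
C(9+4-1, 4-1) = C(12, 3) = 220
C(9-4+4-1, 4-1) = C(8, 3) = 56
h(9) = 220 - 56 = 164

164


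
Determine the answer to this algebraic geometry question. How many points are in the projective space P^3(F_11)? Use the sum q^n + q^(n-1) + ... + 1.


P^3(F_11) has (q^(n+1) - 1)/(q - 1) points.
= 11^3 + 11^2 + 11^1 + 11^0
= 1331 + 121 + 11 + 1
= 1464

1464


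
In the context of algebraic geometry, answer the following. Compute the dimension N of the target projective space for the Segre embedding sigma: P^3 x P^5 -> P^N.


The Segre embedding maps P^m x P^n into P^N via
all products of coordinates from each factor.
N = (m+1)(n+1) - 1
N = (3+1)(5+1) - 1
N = 4*6 - 1
N = 24 - 1 = 23

23


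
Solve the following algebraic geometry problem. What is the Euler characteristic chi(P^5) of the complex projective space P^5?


The complex projective space P^5 has one cell in each even real dimension 0, 2, ..., 10.
The cohomology groups are H^{2k}(P^5) = Z for k = 0,...,5, and 0 otherwise.
Euler characteristic = sum of Betti numbers = 1 per even-dimensional cohomology group.
chi(P^5) = 5 + 1 = 6

6


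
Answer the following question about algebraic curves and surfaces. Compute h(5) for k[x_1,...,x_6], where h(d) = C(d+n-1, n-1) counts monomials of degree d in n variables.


The Hilbert function for the polynomial ring in 6 variables is:
h(d) = C(d+n-1, n-1)
h(5) = C(5+6-1, 6-1) = C(10, 5)
= 10! / (5! * 5!)
= 252

252


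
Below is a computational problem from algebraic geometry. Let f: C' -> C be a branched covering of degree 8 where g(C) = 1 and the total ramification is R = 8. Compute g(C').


Riemann-Hurwitz formula: 2g' - 2 = d(2g - 2) + R
Given: d = 8, g = 1, R = 8
2g' - 2 = 8*(2*1 - 2) + 8
2g' - 2 = 8*0 + 8
2g' - 2 = 0 + 8 = 8
2g' = 10
g' = 5

5


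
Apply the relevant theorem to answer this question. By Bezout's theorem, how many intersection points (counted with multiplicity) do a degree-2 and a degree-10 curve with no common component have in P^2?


Bezout's theorem states the intersection count equals the product of degrees.
Intersection count = 2 * 10 = 20

20


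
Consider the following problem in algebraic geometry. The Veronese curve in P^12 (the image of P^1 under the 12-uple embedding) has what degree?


The rational normal curve in P^12 is the image of P^1 under the 12-uple Veronese.
A general hyperplane in P^12 pulls back to a degree-12 form on P^1, which has 12 zeros,
so the curve meets a general hyperplane in 12 points. Degree = 12.

12


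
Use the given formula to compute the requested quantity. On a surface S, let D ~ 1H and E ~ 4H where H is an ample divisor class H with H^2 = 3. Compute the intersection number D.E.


Using bilinearity of the intersection pairing on a surface S:
(aH).(bH) = ab * (H.H)
We have H^2 = 3.
D.E = (1H).(4H) = 1*4*3
= 4*3
= 12

12


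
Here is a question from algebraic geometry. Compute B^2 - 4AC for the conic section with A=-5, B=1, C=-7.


The discriminant of a conic Ax^2 + Bxy + Cy^2 + ... = 0 is B^2 - 4AC.
B^2 = 1^2 = 1
4AC = 4*(-5)*(-7) = 140
Discriminant = 1 - 140 = -139

-139


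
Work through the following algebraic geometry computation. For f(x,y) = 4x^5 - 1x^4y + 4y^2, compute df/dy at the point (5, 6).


df/dy = (-1)*x^4 + 2*4*y^1
At (5,6): (-1)*5^4 + 2*4*6^1
= -625 + 48
= -577

-577


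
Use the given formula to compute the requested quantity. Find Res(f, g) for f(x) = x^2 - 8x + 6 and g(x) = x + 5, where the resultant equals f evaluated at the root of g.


For Res(f, x - c), we evaluate f at x = c.
f(-5) = (-5)^2 - 8*(-5) + 6
= 25 + 40 + 6
= 65 + 6 = 71
Res(f, g) = 71

71


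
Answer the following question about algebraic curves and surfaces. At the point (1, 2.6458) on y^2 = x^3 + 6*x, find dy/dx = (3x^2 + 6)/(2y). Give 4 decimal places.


Using implicit differentiation of y^2 = x^3 + 6*x:
2y * dy/dx = 3x^2 + 6
dy/dx = (3x^2 + 6)/(2y)
Numerator: 3*1^2 + 6 = 9
Denominator: 2*2.6458 = 5.2916
dy/dx = 9/5.2916 = 1.7008

1.7008


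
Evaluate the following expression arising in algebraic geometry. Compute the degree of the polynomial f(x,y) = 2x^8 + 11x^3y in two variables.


Examine each term for its total degree (sum of exponents).
  Term '2x^8' has total degree 8+0 = 8.
  Term '11x^3y' has total degree 3+1 = 4.
The maximum total degree among all terms is 8.

8


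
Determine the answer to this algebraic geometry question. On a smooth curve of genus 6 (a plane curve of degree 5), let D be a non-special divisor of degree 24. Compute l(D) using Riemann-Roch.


First, compute the genus of a smooth plane curve of degree 5:
g = (d-1)(d-2)/2 = (5-1)(5-2)/2 = 6
For a non-special divisor D (i.e., h^1(D) = 0), Riemann-Roch gives:
l(D) = deg(D) - g + 1
Since deg(D) = 24 >= 2g - 1 = 11, D is non-special.
l(D) = 24 - 6 + 1 = 19

19


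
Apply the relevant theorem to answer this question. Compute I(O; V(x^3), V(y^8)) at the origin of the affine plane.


The intersection multiplicity of V(x^a) and V(y^b) at the origin is:
I(O; V(x^3), V(y^8)) = dim_k(k[x,y]/(x^3, y^8))
A basis for k[x,y]/(x^3, y^8) is the set of monomials x^i * y^j
where 0 <= i < 3 and 0 <= j < 8.
The number of such monomials is 3 * 8 = 24

24


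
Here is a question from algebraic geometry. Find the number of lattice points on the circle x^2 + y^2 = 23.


Systematically check integer values of x where x^2 <= 23.
For each valid x, check if 23 - x^2 is a perfect square.
Total integer solutions found: 0

0


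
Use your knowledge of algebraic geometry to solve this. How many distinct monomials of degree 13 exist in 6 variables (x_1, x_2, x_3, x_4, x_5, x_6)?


The number of degree-13 monomials in 6 variables is C(d+n-1, n-1).
= C(13+6-1, 6-1) = C(18, 5)
= 8568

8568


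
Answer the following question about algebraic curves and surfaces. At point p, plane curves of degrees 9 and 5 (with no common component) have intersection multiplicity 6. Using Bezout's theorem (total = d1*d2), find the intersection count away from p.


By Bezout's theorem, the total intersection number is d1 * d2.
Total = 9 * 5 = 45
Intersection multiplicity at p = 6
Remaining intersections = 45 - 6 = 39

39


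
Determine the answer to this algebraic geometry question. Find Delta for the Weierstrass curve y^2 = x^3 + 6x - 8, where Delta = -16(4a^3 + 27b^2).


Compute each component:
4a^3 = 4*6^3 = 4*216 = 864
27b^2 = 27*(-8)^2 = 27*64 = 1728
4a^3 + 27b^2 = 864 + 1728 = 2592
Delta = -16*2592 = -41472

-41472


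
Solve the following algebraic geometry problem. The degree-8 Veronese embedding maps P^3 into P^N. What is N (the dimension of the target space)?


The Veronese embedding v_d: P^n -> P^N maps each point to all
degree-d monomials in n+1 homogeneous coordinates.
N = C(n+d, d) - 1
N = C(3+8, 8) - 1
N = C(11, 8) - 1
C(11, 8) = 165
N = 165 - 1 = 164

164


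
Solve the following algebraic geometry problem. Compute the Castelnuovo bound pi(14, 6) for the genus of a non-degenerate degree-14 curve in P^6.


Castelnuovo's bound: write d - 1 = m(r-1) + epsilon with 0 <= epsilon < r-1.
d - 1 = 14 - 1 = 13
r - 1 = 6 - 1 = 5
13 = 2*5 + 3, so m = 2, epsilon = 3
pi(d, r) = m(m-1)(r-1)/2 + m*epsilon
= 2*1*5/2 + 2*3
= 10/2 + 6
= 5 + 6 = 11

11


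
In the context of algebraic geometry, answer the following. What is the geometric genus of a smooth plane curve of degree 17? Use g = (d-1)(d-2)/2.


Using the genus formula for smooth plane curves:
g = (d-1)(d-2)/2
g = (17-1)(17-2)/2
g = 16*15/2
g = 240/2 = 120

120


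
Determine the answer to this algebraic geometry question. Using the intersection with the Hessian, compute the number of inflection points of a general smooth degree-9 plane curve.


For a general smooth plane curve C of degree d, the inflection points are
the intersection of C with its Hessian curve, which has degree 3(d-2).
By Bezout, the total intersection number is d * 3(d-2) = 9 * 21 = 189.
For a general curve every flex is ordinary, so each contributes
multiplicity 1 to C·Hess(C), and the number of distinct inflection
points is 3d(d-2).
Inflection points = 3*9*(9-2) = 3*9*7 = 189

189


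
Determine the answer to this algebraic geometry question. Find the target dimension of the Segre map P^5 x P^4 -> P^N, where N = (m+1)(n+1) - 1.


The Segre embedding maps P^m x P^n into P^N via
all products of coordinates from each factor.
N = (m+1)(n+1) - 1
N = (5+1)(4+1) - 1
N = 6*5 - 1
N = 30 - 1 = 29

29


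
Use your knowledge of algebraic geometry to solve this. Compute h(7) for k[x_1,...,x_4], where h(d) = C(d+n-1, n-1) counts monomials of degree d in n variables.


The Hilbert function for the polynomial ring in 4 variables is:
h(d) = C(d+n-1, n-1)
h(7) = C(7+4-1, 4-1) = C(10, 3)
= 10! / (3! * 7!)
= 120

120


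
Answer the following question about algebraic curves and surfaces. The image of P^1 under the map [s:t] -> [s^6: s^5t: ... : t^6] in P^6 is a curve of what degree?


The rational normal curve in P^6 is the image of P^1 under the 6-uple Veronese.
A general hyperplane in P^6 pulls back to a degree-6 form on P^1, which has 6 zeros,
so the curve meets a general hyperplane in 6 points. Degree = 6.

6


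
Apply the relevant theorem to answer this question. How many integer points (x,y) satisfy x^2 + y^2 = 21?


Systematically check integer values of x where x^2 <= 21.
For each valid x, check if 21 - x^2 is a perfect square.
Total integer solutions found: 0

0


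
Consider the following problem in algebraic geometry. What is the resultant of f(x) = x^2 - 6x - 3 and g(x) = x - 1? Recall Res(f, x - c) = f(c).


For Res(f, x - c), we evaluate f at x = c.
f(1) = 1^2 - 6*1 - 3
= 1 - 6 - 3
= -5 - 3 = -8
Res(f, g) = -8

-8


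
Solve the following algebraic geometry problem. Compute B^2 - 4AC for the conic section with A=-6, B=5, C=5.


The discriminant of a conic Ax^2 + Bxy + Cy^2 + ... = 0 is B^2 - 4AC.
B^2 = 5^2 = 25
4AC = 4*(-6)*5 = -120
Discriminant = 25 + 120 = 145

145


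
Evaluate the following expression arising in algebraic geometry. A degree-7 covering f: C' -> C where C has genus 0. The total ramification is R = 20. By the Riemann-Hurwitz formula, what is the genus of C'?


Riemann-Hurwitz formula: 2g' - 2 = d(2g - 2) + R
Given: d = 7, g = 0, R = 20
2g' - 2 = 7*(2*0 - 2) + 20
2g' - 2 = 7*(-2) + 20
2g' - 2 = -14 + 20 = 6
2g' = 8
g' = 4

4


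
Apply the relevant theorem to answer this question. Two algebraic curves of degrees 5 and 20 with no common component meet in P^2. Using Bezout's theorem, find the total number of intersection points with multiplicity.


Bezout's theorem states the intersection count equals the product of degrees.
Intersection count = 5 * 20 = 100

100


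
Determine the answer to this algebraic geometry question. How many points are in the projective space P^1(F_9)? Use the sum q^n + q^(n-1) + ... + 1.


P^1(F_9) has (q^(n+1) - 1)/(q - 1) points.
= 9^1 + 9^0
= 9 + 1
= 10

10


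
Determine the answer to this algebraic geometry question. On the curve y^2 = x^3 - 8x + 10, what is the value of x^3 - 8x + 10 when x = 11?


Compute x^3 - 8x + 10 at x = 11:
x^3 = 11^3 = 1331
(-8)*x = (-8)*11 = -88
Sum: 1331 - 88 + 10 = 1253

1253


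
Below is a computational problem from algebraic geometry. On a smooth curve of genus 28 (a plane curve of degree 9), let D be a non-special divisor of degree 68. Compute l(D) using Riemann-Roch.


First, compute the genus of a smooth plane curve of degree 9:
g = (d-1)(d-2)/2 = (9-1)(9-2)/2 = 28
For a non-special divisor D (i.e., h^1(D) = 0), Riemann-Roch gives:
l(D) = deg(D) - g + 1
Since deg(D) = 68 >= 2g - 1 = 55, D is non-special.
l(D) = 68 - 28 + 1 = 41

41


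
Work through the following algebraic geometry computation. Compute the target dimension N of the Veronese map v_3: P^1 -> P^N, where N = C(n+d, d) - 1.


The Veronese embedding v_d: P^n -> P^N maps each point to all
degree-d monomials in n+1 homogeneous coordinates.
N = C(n+d, d) - 1
N = C(1+3, 3) - 1
N = C(4, 3) - 1
C(4, 3) = 4
N = 4 - 1 = 3

3


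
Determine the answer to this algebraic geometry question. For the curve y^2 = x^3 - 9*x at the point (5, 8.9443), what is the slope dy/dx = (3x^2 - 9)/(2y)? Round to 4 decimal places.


Using implicit differentiation of y^2 = x^3 - 9*x:
2y * dy/dx = 3x^2 - 9
dy/dx = (3x^2 - 9)/(2y)
Numerator: 3*5^2 - 9 = 66
Denominator: 2*8.9443 = 17.8886
dy/dx = 66/17.8886 = 3.6895

3.6895


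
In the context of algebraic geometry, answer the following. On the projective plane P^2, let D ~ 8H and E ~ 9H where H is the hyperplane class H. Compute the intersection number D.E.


Using bilinearity of the intersection pairing on the projective plane P^2:
(aH).(bH) = ab * (H.H)
We have H^2 = 1 (Bezout).
D.E = (8H).(9H) = 8*9*1
= 72*1
= 72

72


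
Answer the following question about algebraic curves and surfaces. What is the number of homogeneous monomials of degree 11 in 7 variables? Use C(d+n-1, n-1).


The number of degree-11 monomials in 7 variables is C(d+n-1, n-1).
= C(11+7-1, 7-1) = C(17, 6)
= 12376

12376


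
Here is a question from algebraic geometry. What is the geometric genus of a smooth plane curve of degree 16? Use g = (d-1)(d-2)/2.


Using the genus formula for smooth plane curves:
g = (d-1)(d-2)/2
g = (16-1)(16-2)/2
g = 15*14/2
g = 210/2 = 105

105


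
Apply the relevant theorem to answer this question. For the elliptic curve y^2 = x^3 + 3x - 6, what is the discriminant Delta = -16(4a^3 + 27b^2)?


Compute each component:
4a^3 = 4*3^3 = 4*27 = 108
27b^2 = 27*(-6)^2 = 27*36 = 972
4a^3 + 27b^2 = 108 + 972 = 1080
Delta = -16*1080 = -17280

-17280


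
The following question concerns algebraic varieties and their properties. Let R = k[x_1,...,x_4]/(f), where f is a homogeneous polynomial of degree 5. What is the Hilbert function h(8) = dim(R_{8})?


For R = k[x_1,...,x_n]/(f) with f homogeneous of degree e:
The Hilbert series is (1 - t^e)/(1 - t)^n.
So h(d) = C(d+n-1, n-1) - C(d-e+n-1, n-1) for d >= e.
With n=4, e=5, d=8:
C(8+4-1, 4-1) = C(11, 3) = 165
C(8-5+4-1, 4-1) = C(6, 3) = 20
h(8) = 165 - 20 = 145

145


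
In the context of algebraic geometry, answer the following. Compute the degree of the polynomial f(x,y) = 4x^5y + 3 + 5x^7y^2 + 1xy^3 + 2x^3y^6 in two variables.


Examine each term for its total degree (sum of exponents).
  Term '4x^5y' has total degree 5+1 = 6.
  Term '3' has total degree 0+0 = 0.
  Term '5x^7y^2' has total degree 7+2 = 9.
  Term '1xy^3' has total degree 1+3 = 4.
  Term '2x^3y^6' has total degree 3+6 = 9.
The maximum total degree among all terms is 9.

9


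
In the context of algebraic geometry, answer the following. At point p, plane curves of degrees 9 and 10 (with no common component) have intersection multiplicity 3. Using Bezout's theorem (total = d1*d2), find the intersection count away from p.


By Bezout's theorem, the total intersection number is d1 * d2.
Total = 9 * 10 = 90
Intersection multiplicity at p = 3
Remaining intersections = 90 - 3 = 87

87


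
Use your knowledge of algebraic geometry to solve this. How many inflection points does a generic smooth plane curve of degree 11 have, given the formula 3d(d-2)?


For a general smooth plane curve C of degree d, the inflection points are
the intersection of C with its Hessian curve, which has degree 3(d-2).
By Bezout, the total intersection number is d * 3(d-2) = 11 * 27 = 297.
For a general curve every flex is ordinary, so each contributes
multiplicity 1 to C·Hess(C), and the number of distinct inflection
points is 3d(d-2).
Inflection points = 3*11*(11-2) = 3*11*9 = 297

297


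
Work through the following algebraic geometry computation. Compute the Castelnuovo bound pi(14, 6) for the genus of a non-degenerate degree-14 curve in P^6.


Castelnuovo's bound: write d - 1 = m(r-1) + epsilon with 0 <= epsilon < r-1.
d - 1 = 14 - 1 = 13
r - 1 = 6 - 1 = 5
13 = 2*5 + 3, so m = 2, epsilon = 3
pi(d, r) = m(m-1)(r-1)/2 + m*epsilon
= 2*1*5/2 + 2*3
= 10/2 + 6
= 5 + 6 = 11

11


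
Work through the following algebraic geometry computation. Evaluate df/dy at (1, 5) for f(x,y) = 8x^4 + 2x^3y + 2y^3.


df/dy = 2*x^3 + 3*2*y^2
At (1,5): 2*1^3 + 3*2*5^2
= 2 + 150
= 152

152
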